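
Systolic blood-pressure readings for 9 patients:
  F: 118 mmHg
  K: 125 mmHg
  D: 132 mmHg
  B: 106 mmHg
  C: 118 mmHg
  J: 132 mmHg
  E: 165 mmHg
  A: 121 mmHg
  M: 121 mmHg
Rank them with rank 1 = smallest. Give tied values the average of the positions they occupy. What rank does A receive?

Sorted (ascending): 106, 118, 118, 121, 121, 125, 132, 132, 165
The 2 values of 118 occupy positions 2–3 → average rank (2+3)/2 = 2.5.
The 2 values of 121 occupy positions 4–5 → average rank (4+5)/2 = 4.5.
The 2 values of 132 occupy positions 7–8 → average rank (7+8)/2 = 7.5.
A has value 121 mmHg → rank 4.5.

4.5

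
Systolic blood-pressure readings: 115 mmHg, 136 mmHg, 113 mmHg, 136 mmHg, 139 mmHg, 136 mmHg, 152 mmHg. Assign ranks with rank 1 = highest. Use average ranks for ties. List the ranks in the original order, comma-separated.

6, 4, 7, 4, 2, 4, 1

Sorted (descending): 152, 139, 136, 136, 136, 115, 113
The 3 values of 136 occupy positions 3–5 → average rank 4.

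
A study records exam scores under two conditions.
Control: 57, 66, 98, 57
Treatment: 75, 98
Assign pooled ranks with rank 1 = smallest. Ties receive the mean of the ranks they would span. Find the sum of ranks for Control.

11.5

Sorted (ascending): 57, 57, 66, 75, 98, 98
The 2 values of 57 occupy positions 1–2 → average rank (1+2)/2 = 1.5.
The 2 values of 98 occupy positions 5–6 → average rank (5+6)/2 = 5.5.
Control values → pooled ranks: 57→1.5, 66→3, 98→5.5, 57→1.5
Rank sum = 1.5 + 3 + 5.5 + 1.5 = 11.5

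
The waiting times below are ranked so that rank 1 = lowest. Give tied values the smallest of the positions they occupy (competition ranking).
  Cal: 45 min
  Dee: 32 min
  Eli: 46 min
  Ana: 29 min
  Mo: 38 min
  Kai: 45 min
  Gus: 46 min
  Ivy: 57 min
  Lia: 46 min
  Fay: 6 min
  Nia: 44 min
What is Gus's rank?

Sorted (ascending): 6, 29, 32, 38, 44, 45, 45, 46, 46, 46, 57
The 2 values of 45 occupy positions 6–7 → each gets rank 6.
The 3 values of 46 occupy positions 8–10 → each gets rank 8.
Gus has value 46 min → rank 8.

8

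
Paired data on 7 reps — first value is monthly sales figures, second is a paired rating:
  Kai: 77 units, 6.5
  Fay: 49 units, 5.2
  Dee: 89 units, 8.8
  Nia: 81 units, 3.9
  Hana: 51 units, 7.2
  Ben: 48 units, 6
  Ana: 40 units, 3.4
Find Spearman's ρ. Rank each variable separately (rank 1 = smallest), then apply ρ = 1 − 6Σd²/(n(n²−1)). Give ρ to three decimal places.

Ranks of variable 1: 5, 3, 7, 6, 4, 2, 1
Ranks of variable 2: 5, 3, 7, 2, 6, 4, 1
d = r₁ − r₂: 0, 0, 0, 4, -2, -2, 0
d²: 0, 0, 0, 16, 4, 4, 0; Σd² = 24
ρ = 1 − 6·24/(7·48) = 1 − 144/336 = 0.571

0.571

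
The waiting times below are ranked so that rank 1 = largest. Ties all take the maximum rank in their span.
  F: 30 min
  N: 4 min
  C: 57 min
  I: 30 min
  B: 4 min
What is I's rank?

3

Sorted (descending): 57, 30, 30, 4, 4
The 2 values of 30 occupy positions 2–3 → each gets rank 3.
The 2 values of 4 occupy positions 4–5 → each gets rank 5.
I has value 30 min → rank 3.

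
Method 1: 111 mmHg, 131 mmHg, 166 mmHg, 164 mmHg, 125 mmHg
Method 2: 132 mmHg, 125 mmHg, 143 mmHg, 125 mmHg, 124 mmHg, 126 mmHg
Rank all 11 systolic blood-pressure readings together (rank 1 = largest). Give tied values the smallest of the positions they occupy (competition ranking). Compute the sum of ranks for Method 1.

26

Sorted (descending): 166, 164, 143, 132, 131, 126, 125, 125, 125, 124, 111
The 3 values of 125 occupy positions 7–9 → each gets rank 7.
Method 1 values → pooled ranks: 111→11, 131→5, 166→1, 164→2, 125→7
Rank sum = 11 + 5 + 1 + 2 + 7 = 26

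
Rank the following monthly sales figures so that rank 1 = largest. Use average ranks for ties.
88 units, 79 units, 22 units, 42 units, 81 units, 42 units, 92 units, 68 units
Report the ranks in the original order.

2, 4, 8, 6.5, 3, 6.5, 1, 5

Sorted (descending): 92, 88, 81, 79, 68, 42, 42, 22
The 2 values of 42 occupy positions 6–7 → average rank (6+7)/2 = 6.5.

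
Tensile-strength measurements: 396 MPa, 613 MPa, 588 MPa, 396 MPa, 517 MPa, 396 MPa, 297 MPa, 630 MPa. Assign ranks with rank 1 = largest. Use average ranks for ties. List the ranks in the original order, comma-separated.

6, 2, 3, 6, 4, 6, 8, 1

Sorted (descending): 630, 613, 588, 517, 396, 396, 396, 297
The 3 values of 396 occupy positions 5–7 → average rank 6.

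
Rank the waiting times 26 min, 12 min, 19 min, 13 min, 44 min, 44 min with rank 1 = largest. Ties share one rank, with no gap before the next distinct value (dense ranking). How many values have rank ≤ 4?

5

Sorted (descending): 44, 44, 26, 19, 13, 12
The 2 values of 44 share dense rank 1.
Remaining distinct values take the next consecutive integers.
Ranks ≤ 4: {1, 1, 2, 3, 4} → 5 values.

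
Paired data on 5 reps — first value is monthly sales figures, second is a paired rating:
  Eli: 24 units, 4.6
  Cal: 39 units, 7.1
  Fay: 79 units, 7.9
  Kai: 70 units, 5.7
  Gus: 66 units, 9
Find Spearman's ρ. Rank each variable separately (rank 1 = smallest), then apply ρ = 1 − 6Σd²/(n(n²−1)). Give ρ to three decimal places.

Ranks of variable 1: 1, 2, 5, 4, 3
Ranks of variable 2: 1, 3, 4, 2, 5
d = r₁ − r₂: 0, -1, 1, 2, -2
d²: 0, 1, 1, 4, 4; Σd² = 10
ρ = 1 − 6·10/(5·24) = 1 − 60/120 = 0.500

0.500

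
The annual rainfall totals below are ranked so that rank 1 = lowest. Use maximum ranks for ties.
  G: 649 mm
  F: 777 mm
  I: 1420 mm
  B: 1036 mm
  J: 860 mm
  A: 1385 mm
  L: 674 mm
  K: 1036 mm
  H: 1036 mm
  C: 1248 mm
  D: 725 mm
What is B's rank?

8

Sorted (ascending): 649, 674, 725, 777, 860, 1036, 1036, 1036, 1248, 1385, 1420
The 3 values of 1036 occupy positions 6–8 → each gets rank 8.
B has value 1036 mm → rank 8.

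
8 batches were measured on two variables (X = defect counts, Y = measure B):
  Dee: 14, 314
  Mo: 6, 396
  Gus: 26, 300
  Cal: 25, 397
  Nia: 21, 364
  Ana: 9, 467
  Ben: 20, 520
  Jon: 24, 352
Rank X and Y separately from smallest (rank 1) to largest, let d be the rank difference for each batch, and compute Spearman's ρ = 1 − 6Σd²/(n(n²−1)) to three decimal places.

-0.405

Ranks of variable 1: 3, 1, 8, 7, 5, 2, 4, 6
Ranks of variable 2: 2, 5, 1, 6, 4, 7, 8, 3
d = r₁ − r₂: 1, -4, 7, 1, 1, -5, -4, 3
d²: 1, 16, 49, 1, 1, 25, 16, 9; Σd² = 118
ρ = 1 − 6·118/(8·63) = 1 − 708/504 = -0.405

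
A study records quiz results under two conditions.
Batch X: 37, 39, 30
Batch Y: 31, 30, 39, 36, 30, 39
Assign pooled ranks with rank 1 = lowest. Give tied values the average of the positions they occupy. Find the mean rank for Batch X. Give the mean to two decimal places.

5.33

Sorted (ascending): 30, 30, 30, 31, 36, 37, 39, 39, 39
The 3 values of 30 occupy positions 1–3 → average rank 2.
The 3 values of 39 occupy positions 7–9 → average rank 8.
Batch X values → pooled ranks: 37→6, 39→8, 30→2
Mean rank = (6 + 8 + 2) / 3 = 5.33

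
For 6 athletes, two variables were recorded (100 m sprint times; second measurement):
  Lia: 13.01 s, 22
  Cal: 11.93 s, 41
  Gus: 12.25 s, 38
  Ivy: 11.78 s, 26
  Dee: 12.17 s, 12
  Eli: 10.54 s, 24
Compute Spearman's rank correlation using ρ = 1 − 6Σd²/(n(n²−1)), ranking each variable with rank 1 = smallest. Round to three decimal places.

Ranks of variable 1: 6, 3, 5, 2, 4, 1
Ranks of variable 2: 2, 6, 5, 4, 1, 3
d = r₁ − r₂: 4, -3, 0, -2, 3, -2
d²: 16, 9, 0, 4, 9, 4; Σd² = 42
ρ = 1 − 6·42/(6·35) = 1 − 252/210 = -0.200

-0.200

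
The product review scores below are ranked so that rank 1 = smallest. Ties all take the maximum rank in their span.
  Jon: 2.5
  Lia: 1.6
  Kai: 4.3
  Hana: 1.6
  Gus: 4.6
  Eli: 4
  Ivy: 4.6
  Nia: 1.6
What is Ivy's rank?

8

Sorted (ascending): 1.6, 1.6, 1.6, 2.5, 4, 4.3, 4.6, 4.6
The 3 values of 1.6 occupy positions 1–3 → each gets rank 3.
The 2 values of 4.6 occupy positions 7–8 → each gets rank 8.
Ivy has value 4.6 → rank 8.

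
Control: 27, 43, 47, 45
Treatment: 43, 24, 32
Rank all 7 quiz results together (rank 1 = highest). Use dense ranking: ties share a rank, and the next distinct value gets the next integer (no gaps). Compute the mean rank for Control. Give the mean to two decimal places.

2.75

Sorted (descending): 47, 45, 43, 43, 32, 27, 24
The 2 values of 43 share dense rank 3.
Remaining distinct values take the next consecutive integers.
Control values → pooled ranks: 27→5, 43→3, 47→1, 45→2
Mean rank = (5 + 3 + 1 + 2) / 4 = 2.75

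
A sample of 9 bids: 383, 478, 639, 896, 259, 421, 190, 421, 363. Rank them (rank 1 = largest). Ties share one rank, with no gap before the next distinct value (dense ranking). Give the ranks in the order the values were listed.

Sorted (descending): 896, 639, 478, 421, 421, 383, 363, 259, 190
The 2 values of 421 share dense rank 4.
Remaining distinct values take the next consecutive integers.

5, 3, 2, 1, 7, 4, 8, 4, 6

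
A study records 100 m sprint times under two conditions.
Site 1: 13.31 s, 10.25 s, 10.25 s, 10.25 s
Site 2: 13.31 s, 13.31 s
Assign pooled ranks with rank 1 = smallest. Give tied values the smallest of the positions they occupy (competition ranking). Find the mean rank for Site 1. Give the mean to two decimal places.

1.75

Sorted (ascending): 10.25, 10.25, 10.25, 13.31, 13.31, 13.31
The 3 values of 10.25 occupy positions 1–3 → each gets rank 1.
The 3 values of 13.31 occupy positions 4–6 → each gets rank 4.
Site 1 values → pooled ranks: 13.31→4, 10.25→1, 10.25→1, 10.25→1
Mean rank = (4 + 1 + 1 + 1) / 4 = 1.75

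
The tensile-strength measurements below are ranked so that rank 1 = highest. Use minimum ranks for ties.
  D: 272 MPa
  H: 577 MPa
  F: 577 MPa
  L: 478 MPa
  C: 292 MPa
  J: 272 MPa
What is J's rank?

Sorted (descending): 577, 577, 478, 292, 272, 272
The 2 values of 577 occupy positions 1–2 → each gets rank 1.
The 2 values of 272 occupy positions 5–6 → each gets rank 5.
J has value 272 MPa → rank 5.

5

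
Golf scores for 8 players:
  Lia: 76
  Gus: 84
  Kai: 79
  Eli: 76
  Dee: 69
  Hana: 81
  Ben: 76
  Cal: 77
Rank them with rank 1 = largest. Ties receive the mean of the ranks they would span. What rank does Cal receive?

4

Sorted (descending): 84, 81, 79, 77, 76, 76, 76, 69
The 3 values of 76 occupy positions 5–7 → average rank 6.
Cal has value 77 → rank 4.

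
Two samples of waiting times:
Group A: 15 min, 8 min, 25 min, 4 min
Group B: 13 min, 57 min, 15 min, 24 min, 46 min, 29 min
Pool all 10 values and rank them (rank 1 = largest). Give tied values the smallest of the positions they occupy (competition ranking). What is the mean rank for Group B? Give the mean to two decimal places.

Sorted (descending): 57, 46, 29, 25, 24, 15, 15, 13, 8, 4
The 2 values of 15 occupy positions 6–7 → each gets rank 6.
Group B values → pooled ranks: 13→8, 57→1, 15→6, 24→5, 46→2, 29→3
Mean rank = (8 + 1 + 6 + 5 + 2 + 3) / 6 = 4.17

4.17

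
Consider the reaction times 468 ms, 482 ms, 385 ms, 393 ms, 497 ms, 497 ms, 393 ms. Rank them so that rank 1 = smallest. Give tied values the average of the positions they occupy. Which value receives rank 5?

482

Sorted (ascending): 385, 393, 393, 468, 482, 497, 497
The 2 values of 393 occupy positions 2–3 → average rank (2+3)/2 = 2.5.
The 2 values of 497 occupy positions 6–7 → average rank (6+7)/2 = 6.5.
Rank 5 → value 482.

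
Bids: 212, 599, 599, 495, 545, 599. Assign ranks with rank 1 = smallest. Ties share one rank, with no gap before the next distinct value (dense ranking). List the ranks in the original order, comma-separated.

Sorted (ascending): 212, 495, 545, 599, 599, 599
The 3 values of 599 share dense rank 4.
Remaining distinct values take the next consecutive integers.

1, 4, 4, 2, 3, 4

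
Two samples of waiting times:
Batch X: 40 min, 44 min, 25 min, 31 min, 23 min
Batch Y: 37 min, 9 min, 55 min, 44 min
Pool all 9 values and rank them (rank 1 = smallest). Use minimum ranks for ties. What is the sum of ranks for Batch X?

Sorted (ascending): 9, 23, 25, 31, 37, 40, 44, 44, 55
The 2 values of 44 occupy positions 7–8 → each gets rank 7.
Batch X values → pooled ranks: 40→6, 44→7, 25→3, 31→4, 23→2
Rank sum = 6 + 7 + 3 + 4 + 2 = 22

22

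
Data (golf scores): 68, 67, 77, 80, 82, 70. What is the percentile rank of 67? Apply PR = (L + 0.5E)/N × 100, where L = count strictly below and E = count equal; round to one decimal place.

8.3

N = 6.
Strictly below 67: 0. Equal to 67: 1.
PR = (0 + 0.5·1)/6 × 100 = 8.3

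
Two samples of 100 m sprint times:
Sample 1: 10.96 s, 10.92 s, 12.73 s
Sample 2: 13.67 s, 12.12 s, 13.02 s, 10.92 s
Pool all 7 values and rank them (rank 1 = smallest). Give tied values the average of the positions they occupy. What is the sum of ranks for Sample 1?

Sorted (ascending): 10.92, 10.92, 10.96, 12.12, 12.73, 13.02, 13.67
The 2 values of 10.92 occupy positions 1–2 → average rank (1+2)/2 = 1.5.
Sample 1 values → pooled ranks: 10.96→3, 10.92→1.5, 12.73→5
Rank sum = 3 + 1.5 + 5 = 9.5

9.5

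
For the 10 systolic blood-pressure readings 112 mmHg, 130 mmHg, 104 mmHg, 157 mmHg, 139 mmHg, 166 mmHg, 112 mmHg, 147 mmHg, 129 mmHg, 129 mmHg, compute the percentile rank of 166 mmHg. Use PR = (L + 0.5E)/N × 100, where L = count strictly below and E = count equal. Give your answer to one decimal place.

N = 10.
Strictly below 166: 9. Equal to 166: 1.
PR = (9 + 0.5·1)/10 × 100 = 95.0

95.0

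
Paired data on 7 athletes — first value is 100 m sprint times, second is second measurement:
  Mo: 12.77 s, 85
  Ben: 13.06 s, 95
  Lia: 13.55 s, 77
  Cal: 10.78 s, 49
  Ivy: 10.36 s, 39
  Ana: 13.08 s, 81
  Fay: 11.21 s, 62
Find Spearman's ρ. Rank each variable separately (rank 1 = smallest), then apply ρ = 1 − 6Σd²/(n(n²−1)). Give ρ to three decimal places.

Ranks of variable 1: 4, 5, 7, 2, 1, 6, 3
Ranks of variable 2: 6, 7, 4, 2, 1, 5, 3
d = r₁ − r₂: -2, -2, 3, 0, 0, 1, 0
d²: 4, 4, 9, 0, 0, 1, 0; Σd² = 18
ρ = 1 − 6·18/(7·48) = 1 − 108/336 = 0.679

0.679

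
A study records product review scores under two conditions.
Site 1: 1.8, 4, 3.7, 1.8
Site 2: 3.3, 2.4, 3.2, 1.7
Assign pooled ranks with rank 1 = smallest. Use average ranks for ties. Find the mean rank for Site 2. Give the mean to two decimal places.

Sorted (ascending): 1.7, 1.8, 1.8, 2.4, 3.2, 3.3, 3.7, 4
The 2 values of 1.8 occupy positions 2–3 → average rank (2+3)/2 = 2.5.
Site 2 values → pooled ranks: 3.3→6, 2.4→4, 3.2→5, 1.7→1
Mean rank = (6 + 4 + 5 + 1) / 4 = 4.00

4.00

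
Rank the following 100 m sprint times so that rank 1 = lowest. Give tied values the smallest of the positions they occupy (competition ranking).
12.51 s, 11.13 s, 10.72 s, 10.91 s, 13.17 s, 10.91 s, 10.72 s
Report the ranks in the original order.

6, 5, 1, 3, 7, 3, 1

Sorted (ascending): 10.72, 10.72, 10.91, 10.91, 11.13, 12.51, 13.17
The 2 values of 10.72 occupy positions 1–2 → each gets rank 1.
The 2 values of 10.91 occupy positions 3–4 → each gets rank 3.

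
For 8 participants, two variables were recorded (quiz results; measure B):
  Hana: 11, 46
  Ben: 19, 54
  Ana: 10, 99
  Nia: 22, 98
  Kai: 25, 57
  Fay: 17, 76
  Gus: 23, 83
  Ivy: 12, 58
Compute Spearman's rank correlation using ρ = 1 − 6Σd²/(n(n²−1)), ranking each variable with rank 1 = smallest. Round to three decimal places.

Ranks of variable 1: 2, 5, 1, 6, 8, 4, 7, 3
Ranks of variable 2: 1, 2, 8, 7, 3, 5, 6, 4
d = r₁ − r₂: 1, 3, -7, -1, 5, -1, 1, -1
d²: 1, 9, 49, 1, 25, 1, 1, 1; Σd² = 88
ρ = 1 − 6·88/(8·63) = 1 − 528/504 = -0.048

-0.048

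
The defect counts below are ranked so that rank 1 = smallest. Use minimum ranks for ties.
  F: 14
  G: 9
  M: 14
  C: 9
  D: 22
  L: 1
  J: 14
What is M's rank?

4

Sorted (ascending): 1, 9, 9, 14, 14, 14, 22
The 2 values of 9 occupy positions 2–3 → each gets rank 2.
The 3 values of 14 occupy positions 4–6 → each gets rank 4.
M has value 14 → rank 4.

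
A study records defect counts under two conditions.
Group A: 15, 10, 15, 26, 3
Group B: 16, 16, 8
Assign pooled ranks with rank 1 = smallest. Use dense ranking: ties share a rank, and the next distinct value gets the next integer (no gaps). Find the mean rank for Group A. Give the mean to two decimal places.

3.60

Sorted (ascending): 3, 8, 10, 15, 15, 16, 16, 26
The 2 values of 15 share dense rank 4.
The 2 values of 16 share dense rank 5.
Remaining distinct values take the next consecutive integers.
Group A values → pooled ranks: 15→4, 10→3, 15→4, 26→6, 3→1
Mean rank = (4 + 3 + 4 + 6 + 1) / 5 = 3.60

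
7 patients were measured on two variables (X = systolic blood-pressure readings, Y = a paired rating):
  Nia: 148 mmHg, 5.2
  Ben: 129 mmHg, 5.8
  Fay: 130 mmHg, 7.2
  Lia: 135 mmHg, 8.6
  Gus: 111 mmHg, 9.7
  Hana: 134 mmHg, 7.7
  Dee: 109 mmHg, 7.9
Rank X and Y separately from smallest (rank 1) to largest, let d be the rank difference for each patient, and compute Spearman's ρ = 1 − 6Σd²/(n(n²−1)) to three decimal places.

-0.429

Ranks of variable 1: 7, 3, 4, 6, 2, 5, 1
Ranks of variable 2: 1, 2, 3, 6, 7, 4, 5
d = r₁ − r₂: 6, 1, 1, 0, -5, 1, -4
d²: 36, 1, 1, 0, 25, 1, 16; Σd² = 80
ρ = 1 − 6·80/(7·48) = 1 − 480/336 = -0.429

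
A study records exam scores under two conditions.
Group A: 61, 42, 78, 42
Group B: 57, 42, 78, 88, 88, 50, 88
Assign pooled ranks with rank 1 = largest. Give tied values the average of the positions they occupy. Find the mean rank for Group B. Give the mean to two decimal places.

5.07

Sorted (descending): 88, 88, 88, 78, 78, 61, 57, 50, 42, 42, 42
The 3 values of 88 occupy positions 1–3 → average rank 2.
The 2 values of 78 occupy positions 4–5 → average rank (4+5)/2 = 4.5.
The 3 values of 42 occupy positions 9–11 → average rank 10.
Group B values → pooled ranks: 57→7, 42→10, 78→4.5, 88→2, 88→2, 50→8, 88→2
Mean rank = (7 + 10 + 4.5 + 2 + 2 + 8 + 2) / 7 = 5.07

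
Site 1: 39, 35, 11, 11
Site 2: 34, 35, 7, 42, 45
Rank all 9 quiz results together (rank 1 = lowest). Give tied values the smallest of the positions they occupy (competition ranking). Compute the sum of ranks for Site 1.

16

Sorted (ascending): 7, 11, 11, 34, 35, 35, 39, 42, 45
The 2 values of 11 occupy positions 2–3 → each gets rank 2.
The 2 values of 35 occupy positions 5–6 → each gets rank 5.
Site 1 values → pooled ranks: 39→7, 35→5, 11→2, 11→2
Rank sum = 7 + 5 + 2 + 2 = 16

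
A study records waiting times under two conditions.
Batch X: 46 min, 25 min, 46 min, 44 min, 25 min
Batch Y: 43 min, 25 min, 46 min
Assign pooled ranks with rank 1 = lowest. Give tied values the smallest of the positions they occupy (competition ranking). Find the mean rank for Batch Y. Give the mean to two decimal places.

3.67

Sorted (ascending): 25, 25, 25, 43, 44, 46, 46, 46
The 3 values of 25 occupy positions 1–3 → each gets rank 1.
The 3 values of 46 occupy positions 6–8 → each gets rank 6.
Batch Y values → pooled ranks: 43→4, 25→1, 46→6
Mean rank = (4 + 1 + 6) / 3 = 3.67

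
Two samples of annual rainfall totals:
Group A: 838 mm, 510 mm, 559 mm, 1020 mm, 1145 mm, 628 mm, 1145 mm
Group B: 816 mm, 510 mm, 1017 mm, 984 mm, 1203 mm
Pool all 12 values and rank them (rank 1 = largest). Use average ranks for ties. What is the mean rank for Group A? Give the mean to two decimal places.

Sorted (descending): 1203, 1145, 1145, 1020, 1017, 984, 838, 816, 628, 559, 510, 510
The 2 values of 1145 occupy positions 2–3 → average rank (2+3)/2 = 2.5.
The 2 values of 510 occupy positions 11–12 → average rank (11+12)/2 = 11.5.
Group A values → pooled ranks: 838→7, 510→11.5, 559→10, 1020→4, 1145→2.5, 628→9, 1145→2.5
Mean rank = (7 + 11.5 + 10 + 4 + 2.5 + 9 + 2.5) / 7 = 6.64

6.64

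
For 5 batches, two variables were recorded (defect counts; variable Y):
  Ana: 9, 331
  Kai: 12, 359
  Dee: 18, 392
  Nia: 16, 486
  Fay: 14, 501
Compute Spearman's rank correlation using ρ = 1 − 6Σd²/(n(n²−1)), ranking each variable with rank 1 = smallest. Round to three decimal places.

0.600

Ranks of variable 1: 1, 2, 5, 4, 3
Ranks of variable 2: 1, 2, 3, 4, 5
d = r₁ − r₂: 0, 0, 2, 0, -2
d²: 0, 0, 4, 0, 4; Σd² = 8
ρ = 1 − 6·8/(5·24) = 1 − 48/120 = 0.600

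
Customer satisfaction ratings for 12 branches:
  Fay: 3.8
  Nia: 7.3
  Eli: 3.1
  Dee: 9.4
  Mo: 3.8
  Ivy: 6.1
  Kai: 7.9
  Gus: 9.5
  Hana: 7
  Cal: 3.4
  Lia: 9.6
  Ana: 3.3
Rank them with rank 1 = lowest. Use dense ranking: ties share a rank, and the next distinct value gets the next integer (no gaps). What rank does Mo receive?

Sorted (ascending): 3.1, 3.3, 3.4, 3.8, 3.8, 6.1, 7, 7.3, 7.9, 9.4, 9.5, 9.6
The 2 values of 3.8 share dense rank 4.
Remaining distinct values take the next consecutive integers.
Mo has value 3.8 → rank 4.

4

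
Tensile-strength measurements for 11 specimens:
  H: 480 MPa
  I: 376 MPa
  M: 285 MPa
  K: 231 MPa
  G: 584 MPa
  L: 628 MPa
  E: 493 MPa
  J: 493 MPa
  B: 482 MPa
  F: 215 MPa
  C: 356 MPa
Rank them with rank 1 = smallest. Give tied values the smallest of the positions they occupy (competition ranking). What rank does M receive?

Sorted (ascending): 215, 231, 285, 356, 376, 480, 482, 493, 493, 584, 628
The 2 values of 493 occupy positions 8–9 → each gets rank 8.
M has value 285 MPa → rank 3.

3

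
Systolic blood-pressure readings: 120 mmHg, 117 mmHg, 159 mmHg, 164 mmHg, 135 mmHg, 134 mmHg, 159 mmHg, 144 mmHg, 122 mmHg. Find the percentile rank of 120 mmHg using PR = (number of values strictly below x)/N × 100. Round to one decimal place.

11.1

N = 9.
Strictly below 120: 1. Equal to 120: 1.
PR = 1/9 × 100 = 11.1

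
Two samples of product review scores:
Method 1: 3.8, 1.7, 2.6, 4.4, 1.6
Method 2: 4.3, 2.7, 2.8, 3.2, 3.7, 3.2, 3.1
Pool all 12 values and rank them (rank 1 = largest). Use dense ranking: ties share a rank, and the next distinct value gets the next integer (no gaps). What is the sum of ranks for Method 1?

34

Sorted (descending): 4.4, 4.3, 3.8, 3.7, 3.2, 3.2, 3.1, 2.8, 2.7, 2.6, 1.7, 1.6
The 2 values of 3.2 share dense rank 5.
Remaining distinct values take the next consecutive integers.
Method 1 values → pooled ranks: 3.8→3, 1.7→10, 2.6→9, 4.4→1, 1.6→11
Rank sum = 3 + 10 + 9 + 1 + 11 = 34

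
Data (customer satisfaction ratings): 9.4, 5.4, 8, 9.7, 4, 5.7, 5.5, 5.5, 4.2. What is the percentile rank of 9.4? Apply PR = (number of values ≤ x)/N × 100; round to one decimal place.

88.9

N = 9.
Strictly below 9.4: 7. Equal to 9.4: 1.
PR = 8/9 × 100 = 88.9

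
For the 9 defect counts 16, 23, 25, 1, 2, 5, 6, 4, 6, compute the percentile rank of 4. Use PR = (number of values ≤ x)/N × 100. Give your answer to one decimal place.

N = 9.
Strictly below 4: 2. Equal to 4: 1.
PR = 3/9 × 100 = 33.3

33.3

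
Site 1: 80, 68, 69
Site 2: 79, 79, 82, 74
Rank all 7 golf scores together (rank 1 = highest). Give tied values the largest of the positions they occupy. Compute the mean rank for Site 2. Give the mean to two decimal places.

3.50

Sorted (descending): 82, 80, 79, 79, 74, 69, 68
The 2 values of 79 occupy positions 3–4 → each gets rank 4.
Site 2 values → pooled ranks: 79→4, 79→4, 82→1, 74→5
Mean rank = (4 + 4 + 1 + 5) / 4 = 3.50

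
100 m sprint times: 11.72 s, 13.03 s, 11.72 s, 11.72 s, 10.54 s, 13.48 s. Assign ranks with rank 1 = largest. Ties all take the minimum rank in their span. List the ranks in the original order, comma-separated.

3, 2, 3, 3, 6, 1

Sorted (descending): 13.48, 13.03, 11.72, 11.72, 11.72, 10.54
The 3 values of 11.72 occupy positions 3–5 → each gets rank 3.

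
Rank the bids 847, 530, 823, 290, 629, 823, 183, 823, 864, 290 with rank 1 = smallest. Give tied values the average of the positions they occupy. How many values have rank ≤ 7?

Sorted (ascending): 183, 290, 290, 530, 629, 823, 823, 823, 847, 864
The 2 values of 290 occupy positions 2–3 → average rank (2+3)/2 = 2.5.
The 3 values of 823 occupy positions 6–8 → average rank 7.
Ranks ≤ 7: {1, 2.5, 2.5, 4, 5, 7, 7, 7} → 8 values.

8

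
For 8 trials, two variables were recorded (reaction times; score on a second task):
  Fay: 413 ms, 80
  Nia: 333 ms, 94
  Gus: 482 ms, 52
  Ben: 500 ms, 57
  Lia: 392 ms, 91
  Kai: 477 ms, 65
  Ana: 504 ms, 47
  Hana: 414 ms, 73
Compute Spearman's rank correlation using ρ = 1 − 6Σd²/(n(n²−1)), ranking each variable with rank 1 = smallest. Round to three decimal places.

-0.976

Ranks of variable 1: 3, 1, 6, 7, 2, 5, 8, 4
Ranks of variable 2: 6, 8, 2, 3, 7, 4, 1, 5
d = r₁ − r₂: -3, -7, 4, 4, -5, 1, 7, -1
d²: 9, 49, 16, 16, 25, 1, 49, 1; Σd² = 166
ρ = 1 − 6·166/(8·63) = 1 − 996/504 = -0.976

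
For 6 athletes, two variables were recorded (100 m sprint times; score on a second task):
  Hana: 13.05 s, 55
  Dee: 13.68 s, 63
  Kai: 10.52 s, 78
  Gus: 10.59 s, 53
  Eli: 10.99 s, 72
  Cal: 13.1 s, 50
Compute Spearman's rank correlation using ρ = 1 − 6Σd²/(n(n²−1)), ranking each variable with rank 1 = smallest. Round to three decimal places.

-0.429

Ranks of variable 1: 4, 6, 1, 2, 3, 5
Ranks of variable 2: 3, 4, 6, 2, 5, 1
d = r₁ − r₂: 1, 2, -5, 0, -2, 4
d²: 1, 4, 25, 0, 4, 16; Σd² = 50
ρ = 1 − 6·50/(6·35) = 1 − 300/210 = -0.429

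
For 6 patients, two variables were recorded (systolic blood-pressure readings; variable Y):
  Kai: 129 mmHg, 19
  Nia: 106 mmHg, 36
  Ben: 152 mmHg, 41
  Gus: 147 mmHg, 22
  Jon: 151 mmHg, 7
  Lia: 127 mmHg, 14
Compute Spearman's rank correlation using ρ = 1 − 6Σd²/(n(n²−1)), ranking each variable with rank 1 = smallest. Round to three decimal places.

Ranks of variable 1: 3, 1, 6, 4, 5, 2
Ranks of variable 2: 3, 5, 6, 4, 1, 2
d = r₁ − r₂: 0, -4, 0, 0, 4, 0
d²: 0, 16, 0, 0, 16, 0; Σd² = 32
ρ = 1 − 6·32/(6·35) = 1 − 192/210 = 0.086

0.086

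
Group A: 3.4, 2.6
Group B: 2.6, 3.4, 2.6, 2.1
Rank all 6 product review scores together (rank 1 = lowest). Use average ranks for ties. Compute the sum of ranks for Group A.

8.5

Sorted (ascending): 2.1, 2.6, 2.6, 2.6, 3.4, 3.4
The 3 values of 2.6 occupy positions 2–4 → average rank 3.
The 2 values of 3.4 occupy positions 5–6 → average rank (5+6)/2 = 5.5.
Group A values → pooled ranks: 3.4→5.5, 2.6→3
Rank sum = 5.5 + 3 = 8.5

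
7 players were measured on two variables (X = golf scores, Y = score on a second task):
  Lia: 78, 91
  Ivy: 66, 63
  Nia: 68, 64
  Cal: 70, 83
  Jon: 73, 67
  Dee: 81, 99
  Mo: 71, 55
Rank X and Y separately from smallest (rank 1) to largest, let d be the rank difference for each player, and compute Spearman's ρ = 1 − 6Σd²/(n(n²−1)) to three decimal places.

0.714

Ranks of variable 1: 6, 1, 2, 3, 5, 7, 4
Ranks of variable 2: 6, 2, 3, 5, 4, 7, 1
d = r₁ − r₂: 0, -1, -1, -2, 1, 0, 3
d²: 0, 1, 1, 4, 1, 0, 9; Σd² = 16
ρ = 1 − 6·16/(7·48) = 1 − 96/336 = 0.714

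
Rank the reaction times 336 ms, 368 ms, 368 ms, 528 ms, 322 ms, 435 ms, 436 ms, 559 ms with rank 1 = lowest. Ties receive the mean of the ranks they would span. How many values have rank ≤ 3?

Sorted (ascending): 322, 336, 368, 368, 435, 436, 528, 559
The 2 values of 368 occupy positions 3–4 → average rank (3+4)/2 = 3.5.
Ranks ≤ 3: {1, 2} → 2 values.

2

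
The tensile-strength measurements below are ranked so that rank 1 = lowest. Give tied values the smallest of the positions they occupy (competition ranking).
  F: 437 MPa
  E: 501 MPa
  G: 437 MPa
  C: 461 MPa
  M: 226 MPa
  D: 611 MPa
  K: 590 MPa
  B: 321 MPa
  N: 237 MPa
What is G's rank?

4

Sorted (ascending): 226, 237, 321, 437, 437, 461, 501, 590, 611
The 2 values of 437 occupy positions 4–5 → each gets rank 4.
G has value 437 MPa → rank 4.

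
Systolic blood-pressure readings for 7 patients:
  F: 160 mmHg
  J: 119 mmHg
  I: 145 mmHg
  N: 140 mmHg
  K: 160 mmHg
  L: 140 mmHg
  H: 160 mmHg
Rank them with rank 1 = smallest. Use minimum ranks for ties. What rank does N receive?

Sorted (ascending): 119, 140, 140, 145, 160, 160, 160
The 2 values of 140 occupy positions 2–3 → each gets rank 2.
The 3 values of 160 occupy positions 5–7 → each gets rank 5.
N has value 140 mmHg → rank 2.

2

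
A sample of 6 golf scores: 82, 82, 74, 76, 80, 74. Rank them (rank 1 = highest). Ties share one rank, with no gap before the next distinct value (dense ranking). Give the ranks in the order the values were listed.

1, 1, 4, 3, 2, 4

Sorted (descending): 82, 82, 80, 76, 74, 74
The 2 values of 82 share dense rank 1.
The 2 values of 74 share dense rank 4.
Remaining distinct values take the next consecutive integers.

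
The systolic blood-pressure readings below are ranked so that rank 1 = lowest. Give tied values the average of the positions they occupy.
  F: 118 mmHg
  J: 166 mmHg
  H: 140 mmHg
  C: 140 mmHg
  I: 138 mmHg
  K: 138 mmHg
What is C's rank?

4.5

Sorted (ascending): 118, 138, 138, 140, 140, 166
The 2 values of 138 occupy positions 2–3 → average rank (2+3)/2 = 2.5.
The 2 values of 140 occupy positions 4–5 → average rank (4+5)/2 = 4.5.
C has value 140 mmHg → rank 4.5.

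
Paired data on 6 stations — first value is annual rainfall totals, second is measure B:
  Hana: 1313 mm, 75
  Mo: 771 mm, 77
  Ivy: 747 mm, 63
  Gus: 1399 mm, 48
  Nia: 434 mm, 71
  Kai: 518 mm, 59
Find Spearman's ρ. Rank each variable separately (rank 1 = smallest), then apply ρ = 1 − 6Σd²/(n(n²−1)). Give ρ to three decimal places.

Ranks of variable 1: 5, 4, 3, 6, 1, 2
Ranks of variable 2: 5, 6, 3, 1, 4, 2
d = r₁ − r₂: 0, -2, 0, 5, -3, 0
d²: 0, 4, 0, 25, 9, 0; Σd² = 38
ρ = 1 − 6·38/(6·35) = 1 − 228/210 = -0.086

-0.086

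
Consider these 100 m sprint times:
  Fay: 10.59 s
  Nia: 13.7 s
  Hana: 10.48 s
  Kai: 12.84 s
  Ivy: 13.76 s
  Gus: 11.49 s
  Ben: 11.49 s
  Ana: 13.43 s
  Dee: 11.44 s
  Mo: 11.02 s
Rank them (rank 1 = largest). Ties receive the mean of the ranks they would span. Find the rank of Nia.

2

Sorted (descending): 13.76, 13.7, 13.43, 12.84, 11.49, 11.49, 11.44, 11.02, 10.59, 10.48
The 2 values of 11.49 occupy positions 5–6 → average rank (5+6)/2 = 5.5.
Nia has value 13.7 s → rank 2.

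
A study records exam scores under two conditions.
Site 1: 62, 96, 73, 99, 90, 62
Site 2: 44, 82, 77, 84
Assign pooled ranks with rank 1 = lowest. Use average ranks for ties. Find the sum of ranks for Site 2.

19

Sorted (ascending): 44, 62, 62, 73, 77, 82, 84, 90, 96, 99
The 2 values of 62 occupy positions 2–3 → average rank (2+3)/2 = 2.5.
Site 2 values → pooled ranks: 44→1, 82→6, 77→5, 84→7
Rank sum = 1 + 6 + 5 + 7 = 19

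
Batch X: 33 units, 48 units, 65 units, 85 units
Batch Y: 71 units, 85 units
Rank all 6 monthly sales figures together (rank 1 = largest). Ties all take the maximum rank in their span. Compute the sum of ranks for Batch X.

17

Sorted (descending): 85, 85, 71, 65, 48, 33
The 2 values of 85 occupy positions 1–2 → each gets rank 2.
Batch X values → pooled ranks: 33→6, 48→5, 65→4, 85→2
Rank sum = 6 + 5 + 4 + 2 = 17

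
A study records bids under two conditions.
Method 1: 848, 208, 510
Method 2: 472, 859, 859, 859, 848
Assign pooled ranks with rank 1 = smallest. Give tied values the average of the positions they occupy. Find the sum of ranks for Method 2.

27.5

Sorted (ascending): 208, 472, 510, 848, 848, 859, 859, 859
The 2 values of 848 occupy positions 4–5 → average rank (4+5)/2 = 4.5.
The 3 values of 859 occupy positions 6–8 → average rank 7.
Method 2 values → pooled ranks: 472→2, 859→7, 859→7, 859→7, 848→4.5
Rank sum = 2 + 7 + 7 + 7 + 4.5 = 27.5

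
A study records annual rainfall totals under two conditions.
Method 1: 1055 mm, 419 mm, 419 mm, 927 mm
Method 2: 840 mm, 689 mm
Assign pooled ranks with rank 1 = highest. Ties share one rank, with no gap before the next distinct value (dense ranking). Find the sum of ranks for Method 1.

Sorted (descending): 1055, 927, 840, 689, 419, 419
The 2 values of 419 share dense rank 5.
Remaining distinct values take the next consecutive integers.
Method 1 values → pooled ranks: 1055→1, 419→5, 419→5, 927→2
Rank sum = 1 + 5 + 5 + 2 = 13

13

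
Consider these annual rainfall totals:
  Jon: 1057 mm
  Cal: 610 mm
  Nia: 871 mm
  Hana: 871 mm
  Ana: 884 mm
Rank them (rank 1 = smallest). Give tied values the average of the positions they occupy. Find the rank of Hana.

Sorted (ascending): 610, 871, 871, 884, 1057
The 2 values of 871 occupy positions 2–3 → average rank (2+3)/2 = 2.5.
Hana has value 871 mm → rank 2.5.

2.5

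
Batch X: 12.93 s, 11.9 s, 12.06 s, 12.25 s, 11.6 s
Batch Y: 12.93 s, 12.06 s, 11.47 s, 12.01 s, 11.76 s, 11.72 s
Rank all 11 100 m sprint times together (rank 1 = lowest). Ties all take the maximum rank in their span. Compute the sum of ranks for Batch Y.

33

Sorted (ascending): 11.47, 11.6, 11.72, 11.76, 11.9, 12.01, 12.06, 12.06, 12.25, 12.93, 12.93
The 2 values of 12.06 occupy positions 7–8 → each gets rank 8.
The 2 values of 12.93 occupy positions 10–11 → each gets rank 11.
Batch Y values → pooled ranks: 12.93→11, 12.06→8, 11.47→1, 12.01→6, 11.76→4, 11.72→3
Rank sum = 11 + 8 + 1 + 6 + 4 + 3 = 33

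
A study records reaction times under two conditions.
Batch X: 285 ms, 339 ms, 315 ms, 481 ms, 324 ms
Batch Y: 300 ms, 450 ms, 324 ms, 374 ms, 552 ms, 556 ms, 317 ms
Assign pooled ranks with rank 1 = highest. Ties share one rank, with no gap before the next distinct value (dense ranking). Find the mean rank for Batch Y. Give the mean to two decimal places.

Sorted (descending): 556, 552, 481, 450, 374, 339, 324, 324, 317, 315, 300, 285
The 2 values of 324 share dense rank 7.
Remaining distinct values take the next consecutive integers.
Batch Y values → pooled ranks: 300→10, 450→4, 324→7, 374→5, 552→2, 556→1, 317→8
Mean rank = (10 + 4 + 7 + 5 + 2 + 1 + 8) / 7 = 5.29

5.29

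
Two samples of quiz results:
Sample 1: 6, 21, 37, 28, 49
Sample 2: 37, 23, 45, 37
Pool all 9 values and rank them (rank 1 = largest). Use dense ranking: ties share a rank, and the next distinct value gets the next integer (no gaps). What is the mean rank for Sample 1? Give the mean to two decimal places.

4.20

Sorted (descending): 49, 45, 37, 37, 37, 28, 23, 21, 6
The 3 values of 37 share dense rank 3.
Remaining distinct values take the next consecutive integers.
Sample 1 values → pooled ranks: 6→7, 21→6, 37→3, 28→4, 49→1
Mean rank = (7 + 6 + 3 + 4 + 1) / 5 = 4.20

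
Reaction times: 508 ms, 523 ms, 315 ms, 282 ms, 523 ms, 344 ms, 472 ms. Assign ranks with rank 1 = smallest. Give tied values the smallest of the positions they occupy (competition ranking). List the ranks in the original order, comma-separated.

5, 6, 2, 1, 6, 3, 4

Sorted (ascending): 282, 315, 344, 472, 508, 523, 523
The 2 values of 523 occupy positions 6–7 → each gets rank 6.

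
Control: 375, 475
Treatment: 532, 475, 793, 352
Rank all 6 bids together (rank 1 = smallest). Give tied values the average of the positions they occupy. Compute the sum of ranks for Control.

Sorted (ascending): 352, 375, 475, 475, 532, 793
The 2 values of 475 occupy positions 3–4 → average rank (3+4)/2 = 3.5.
Control values → pooled ranks: 375→2, 475→3.5
Rank sum = 2 + 3.5 = 5.5

5.5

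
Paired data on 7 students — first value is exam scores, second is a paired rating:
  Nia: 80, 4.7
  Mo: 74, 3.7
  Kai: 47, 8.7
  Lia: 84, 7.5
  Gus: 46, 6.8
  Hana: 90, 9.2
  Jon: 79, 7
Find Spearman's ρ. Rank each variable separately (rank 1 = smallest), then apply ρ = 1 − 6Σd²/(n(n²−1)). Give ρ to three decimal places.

0.393

Ranks of variable 1: 5, 3, 2, 6, 1, 7, 4
Ranks of variable 2: 2, 1, 6, 5, 3, 7, 4
d = r₁ − r₂: 3, 2, -4, 1, -2, 0, 0
d²: 9, 4, 16, 1, 4, 0, 0; Σd² = 34
ρ = 1 − 6·34/(7·48) = 1 − 204/336 = 0.393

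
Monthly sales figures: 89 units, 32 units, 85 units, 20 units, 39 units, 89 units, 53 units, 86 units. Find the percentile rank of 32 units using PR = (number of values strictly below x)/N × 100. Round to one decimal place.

N = 8.
Strictly below 32: 1. Equal to 32: 1.
PR = 1/8 × 100 = 12.5

12.5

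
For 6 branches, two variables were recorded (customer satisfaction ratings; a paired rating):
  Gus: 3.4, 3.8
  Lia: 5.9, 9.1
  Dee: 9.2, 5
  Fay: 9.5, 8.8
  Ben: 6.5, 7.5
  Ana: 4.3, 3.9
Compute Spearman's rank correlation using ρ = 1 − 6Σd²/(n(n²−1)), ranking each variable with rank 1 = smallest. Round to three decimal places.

Ranks of variable 1: 1, 3, 5, 6, 4, 2
Ranks of variable 2: 1, 6, 3, 5, 4, 2
d = r₁ − r₂: 0, -3, 2, 1, 0, 0
d²: 0, 9, 4, 1, 0, 0; Σd² = 14
ρ = 1 − 6·14/(6·35) = 1 − 84/210 = 0.600

0.600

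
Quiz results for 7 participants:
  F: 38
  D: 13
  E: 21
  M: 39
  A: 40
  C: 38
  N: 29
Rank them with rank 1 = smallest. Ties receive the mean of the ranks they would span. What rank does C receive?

4.5

Sorted (ascending): 13, 21, 29, 38, 38, 39, 40
The 2 values of 38 occupy positions 4–5 → average rank (4+5)/2 = 4.5.
C has value 38 → rank 4.5.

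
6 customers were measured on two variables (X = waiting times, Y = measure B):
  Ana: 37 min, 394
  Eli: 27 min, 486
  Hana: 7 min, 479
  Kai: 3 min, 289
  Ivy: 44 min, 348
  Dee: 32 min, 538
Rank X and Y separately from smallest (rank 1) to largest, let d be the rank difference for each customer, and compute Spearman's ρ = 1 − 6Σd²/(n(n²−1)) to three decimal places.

0.086

Ranks of variable 1: 5, 3, 2, 1, 6, 4
Ranks of variable 2: 3, 5, 4, 1, 2, 6
d = r₁ − r₂: 2, -2, -2, 0, 4, -2
d²: 4, 4, 4, 0, 16, 4; Σd² = 32
ρ = 1 − 6·32/(6·35) = 1 − 192/210 = 0.086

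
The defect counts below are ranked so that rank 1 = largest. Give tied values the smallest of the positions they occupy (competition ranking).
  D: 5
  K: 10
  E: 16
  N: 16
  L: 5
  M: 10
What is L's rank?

Sorted (descending): 16, 16, 10, 10, 5, 5
The 2 values of 16 occupy positions 1–2 → each gets rank 1.
The 2 values of 10 occupy positions 3–4 → each gets rank 3.
The 2 values of 5 occupy positions 5–6 → each gets rank 5.
L has value 5 → rank 5.

5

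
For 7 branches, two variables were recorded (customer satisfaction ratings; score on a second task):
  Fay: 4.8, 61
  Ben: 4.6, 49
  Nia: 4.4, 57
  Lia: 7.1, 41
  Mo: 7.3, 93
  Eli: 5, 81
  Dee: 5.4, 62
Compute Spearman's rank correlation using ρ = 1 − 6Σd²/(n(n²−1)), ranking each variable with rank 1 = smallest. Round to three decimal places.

0.393

Ranks of variable 1: 3, 2, 1, 6, 7, 4, 5
Ranks of variable 2: 4, 2, 3, 1, 7, 6, 5
d = r₁ − r₂: -1, 0, -2, 5, 0, -2, 0
d²: 1, 0, 4, 25, 0, 4, 0; Σd² = 34
ρ = 1 − 6·34/(7·48) = 1 − 204/336 = 0.393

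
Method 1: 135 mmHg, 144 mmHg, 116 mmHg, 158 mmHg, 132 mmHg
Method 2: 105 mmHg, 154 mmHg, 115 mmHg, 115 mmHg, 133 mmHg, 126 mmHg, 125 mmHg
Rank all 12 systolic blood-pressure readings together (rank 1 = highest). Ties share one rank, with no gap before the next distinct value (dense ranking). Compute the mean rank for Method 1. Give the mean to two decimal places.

Sorted (descending): 158, 154, 144, 135, 133, 132, 126, 125, 116, 115, 115, 105
The 2 values of 115 share dense rank 10.
Remaining distinct values take the next consecutive integers.
Method 1 values → pooled ranks: 135→4, 144→3, 116→9, 158→1, 132→6
Mean rank = (4 + 3 + 9 + 1 + 6) / 5 = 4.60

4.60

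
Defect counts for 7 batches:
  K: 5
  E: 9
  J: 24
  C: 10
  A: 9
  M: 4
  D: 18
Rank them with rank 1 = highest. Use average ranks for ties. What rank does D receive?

2

Sorted (descending): 24, 18, 10, 9, 9, 5, 4
The 2 values of 9 occupy positions 4–5 → average rank (4+5)/2 = 4.5.
D has value 18 → rank 2.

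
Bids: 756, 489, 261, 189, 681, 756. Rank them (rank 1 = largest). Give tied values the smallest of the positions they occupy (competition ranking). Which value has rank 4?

Sorted (descending): 756, 756, 681, 489, 261, 189
The 2 values of 756 occupy positions 1–2 → each gets rank 1.
Rank 4 → value 489.

489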